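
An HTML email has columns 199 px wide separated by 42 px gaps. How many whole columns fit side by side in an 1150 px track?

Each extra column adds 199 + 42 = 241 px.
(1150 + 42) / 241 = 4.95, so 4 columns fit.

4 columns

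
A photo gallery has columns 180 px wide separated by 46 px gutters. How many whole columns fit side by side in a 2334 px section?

10 columns: 10·180 + 9·46 = 2214 px ≤ 2334.
11 columns: 2440 px > 2334. So 10.

10 columns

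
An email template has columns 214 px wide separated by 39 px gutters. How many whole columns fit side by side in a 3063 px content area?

12 columns: 12·214 + 11·39 = 2997 px ≤ 3063.
13 columns: 3250 px > 3063. So 12.

12 columns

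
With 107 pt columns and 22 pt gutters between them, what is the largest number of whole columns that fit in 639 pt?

5 columns

k columns need k·107 + (k−1)·22 = k·129 − 22.
k·129 − 22 ≤ 639 → k ≤ 661 / 129 ≈ 5.12, so k = 5.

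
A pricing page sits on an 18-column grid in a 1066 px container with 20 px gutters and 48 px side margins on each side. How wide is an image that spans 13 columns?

695 px

Inside the margins: 1066 − 96 = 970 px.
18 columns + 17 gutters: 18c + 17·20 = 970.
18c = 970 − 340 = 630, so c = 35 px.
13-column span = 13·35 + 12·20 = 695 px.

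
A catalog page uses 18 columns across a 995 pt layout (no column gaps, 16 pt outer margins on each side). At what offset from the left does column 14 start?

Content = 995 − 2·16 = 963 pt.
963 / 18 = 53.5 pt per column.
Each column+gutter stride is 53.5 pt; 13 of them past the 16 pt margin is 16 + 695.5 = 711.5 pt.

711.5 pt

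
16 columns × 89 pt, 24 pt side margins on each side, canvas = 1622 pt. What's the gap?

Subtract both margins: 1622 − 2·24 = 1574 pt.
16 columns take 16·89 = 1424 pt; remaining 150 splits into 15 gaps.
g = 150 / 15 = 10 pt.

10 pt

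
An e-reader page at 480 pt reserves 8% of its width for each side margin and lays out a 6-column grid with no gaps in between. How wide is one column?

Margins: 8% × 480 = 38.4 pt each, so content = 480 − 76.8 = 403.2 pt.
403.2 / 6 = 67.2 pt per column.

67.2 pt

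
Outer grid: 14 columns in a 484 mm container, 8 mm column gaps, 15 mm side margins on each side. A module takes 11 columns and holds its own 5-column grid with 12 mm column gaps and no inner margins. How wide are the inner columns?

Inside the margins: 484 − 30 = 454 mm.
14 columns + 13 column gaps: 14c + 13·8 = 454.
14c = 454 − 104 = 350, so c = 25 mm.
11 columns plus 10 column gaps: 275 + 80 = 355 mm.
Subtracting 4 column gaps of 12 leaves 307 for 5 columns, so d = 61.4 mm.

61.4 mm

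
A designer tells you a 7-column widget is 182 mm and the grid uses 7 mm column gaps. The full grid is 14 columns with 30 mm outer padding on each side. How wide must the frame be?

7 columns + 6 column gaps: 7c + 6·7 = 182.
7c = 182 − 42 = 140, so c = 20 mm.
Adding margins, columns and gutters: 60 + 280 + 91 = 431 mm.

431 mm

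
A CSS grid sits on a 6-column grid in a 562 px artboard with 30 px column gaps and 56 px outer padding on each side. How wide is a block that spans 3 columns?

210 px

Take off 112 px of margins, leaving 450 px.
450 − 5·30 = 300; ÷6 gives c = 50 px.
3 columns plus 2 column gaps: 150 + 60 = 210 px.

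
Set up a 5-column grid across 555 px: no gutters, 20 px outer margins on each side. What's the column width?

103 px

Subtract both margins: 555 − 2·20 = 515 px.
515 / 5 = 103 px per column.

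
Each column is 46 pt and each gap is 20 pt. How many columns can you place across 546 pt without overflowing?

8 columns: 8·46 + 7·20 = 508 pt ≤ 546.
9 columns: 574 pt > 546. So 8.

8 columns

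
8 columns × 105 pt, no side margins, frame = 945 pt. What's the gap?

15 pt

8 columns take 8·105 = 840 pt; remaining 105 splits into 7 gaps.
g = 105 / 7 = 15 pt.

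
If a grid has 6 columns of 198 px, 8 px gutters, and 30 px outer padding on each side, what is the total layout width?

Layout = 2·30 + 6·198 + 5·8 = 60 + 1188 + 40 = 1288 px.

1288 px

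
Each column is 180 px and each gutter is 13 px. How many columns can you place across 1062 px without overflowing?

k columns need k·180 + (k−1)·13 = k·193 − 13.
k·193 − 13 ≤ 1062 → k ≤ 1075 / 193 ≈ 5.57, so k = 5.

5 columns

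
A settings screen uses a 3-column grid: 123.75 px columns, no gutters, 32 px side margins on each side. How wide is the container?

Summing: 64 + 371.25 = 435.25 px.

435.25 px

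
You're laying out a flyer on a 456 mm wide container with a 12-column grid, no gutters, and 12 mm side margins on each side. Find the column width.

36 mm

Take off 24 mm of margins, leaving 432 mm.
12c = 432 → c = 36 mm.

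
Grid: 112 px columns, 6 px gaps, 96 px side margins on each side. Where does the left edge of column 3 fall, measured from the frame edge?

332 px

Column 3 starts at margin + 2·(column + gutter) = 96 + 2·118 = 332 px.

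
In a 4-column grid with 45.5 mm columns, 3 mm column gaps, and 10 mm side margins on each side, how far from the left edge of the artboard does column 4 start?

155.5 mm

Column 4 starts at margin + 3·(column + gutter) = 10 + 3·48.5 = 155.5 mm.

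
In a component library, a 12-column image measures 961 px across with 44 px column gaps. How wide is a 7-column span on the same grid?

542.25 px

Subtracting 11 column gaps of 44 leaves 477 for 12 columns, so c = 39.75 px.
7-column span = 7·39.75 + 6·44 = 542.25 px.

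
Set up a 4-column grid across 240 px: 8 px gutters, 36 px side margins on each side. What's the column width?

36 px

Subtract both margins: 240 − 2·36 = 168 px.
4 columns + 3 gutters: 4c + 3·8 = 168.
4c = 168 − 24 = 144, so c = 36 px.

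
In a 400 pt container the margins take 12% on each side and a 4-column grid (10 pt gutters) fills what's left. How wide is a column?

Each margin = 12% of 400 = 48 pt; content = 400 − 2·48 = 304 pt.
Subtracting 3 gutters of 10 leaves 274 for 4 columns, so c = 68.5 pt.

68.5 pt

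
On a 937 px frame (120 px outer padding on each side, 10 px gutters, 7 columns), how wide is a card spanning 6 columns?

596 px

Content width = 937 − 2·120 = 697 px.
7c + 6·10 = 697 → 7c = 637 → c = 91 px.
Span of 6: 6·91 + 5·10 = 546 + 50 = 596 px.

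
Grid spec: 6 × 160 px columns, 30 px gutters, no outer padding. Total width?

1110 px

Container = 6·160 + 5·30 = 960 + 150 = 1110 px.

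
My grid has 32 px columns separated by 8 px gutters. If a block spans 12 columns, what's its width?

472 px

12-column span = 12·32 + 11·8 = 472 px.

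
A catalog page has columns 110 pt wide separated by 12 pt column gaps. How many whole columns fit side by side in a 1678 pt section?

Each extra column adds 110 + 12 = 122 pt.
(1678 + 12) / 122 = 13.85, so 13 columns fit.

13 columns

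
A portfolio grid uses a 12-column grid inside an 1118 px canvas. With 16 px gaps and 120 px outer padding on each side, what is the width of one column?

Subtract both margins: 1118 − 2·120 = 878 px.
12c + 11·16 = 878 → 12c = 702 → c = 58.5 px.

58.5 px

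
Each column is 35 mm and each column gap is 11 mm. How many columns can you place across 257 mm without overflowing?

5 columns

5 columns: 5·35 + 4·11 = 219 mm ≤ 257.
6 columns: 265 mm > 257. So 5.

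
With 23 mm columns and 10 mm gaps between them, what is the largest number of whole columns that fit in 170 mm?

5 columns

k columns need k·23 + (k−1)·10 = k·33 − 10.
k·33 − 10 ≤ 170 → k ≤ 180 / 33 ≈ 5.45, so k = 5.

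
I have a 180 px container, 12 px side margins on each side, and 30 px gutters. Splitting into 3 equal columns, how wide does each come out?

Take off 24 px of margins, leaving 156 px.
3c + 2·30 = 156 → 3c = 96 → c = 32 px.

32 px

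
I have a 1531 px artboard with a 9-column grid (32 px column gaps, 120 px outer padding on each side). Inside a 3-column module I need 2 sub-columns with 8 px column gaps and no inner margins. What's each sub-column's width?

Inside the margins: 1531 − 240 = 1291 px.
1291 − 8·32 = 1035; ÷9 gives c = 115 px.
3-column span = 3·115 + 2·32 = 409 px.
2 columns + 1 column gap: 2d + 1·8 = 409.
2d = 409 − 8 = 401, so d = 200.5 px.

200.5 px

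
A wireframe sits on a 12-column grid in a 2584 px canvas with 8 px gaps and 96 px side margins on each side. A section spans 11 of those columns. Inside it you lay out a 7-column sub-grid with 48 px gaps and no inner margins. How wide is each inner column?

Subtract both margins: 2584 − 2·96 = 2392 px.
2392 − 11·8 = 2304; ÷12 gives c = 192 px.
Span of 11: 11·192 + 10·8 = 2112 + 80 = 2192 px.
7 columns + 6 gaps: 7d + 6·48 = 2192.
7d = 2192 − 288 = 1904, so d = 272 px.

272 px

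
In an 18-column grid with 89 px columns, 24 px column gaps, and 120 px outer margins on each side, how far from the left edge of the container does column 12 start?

Column 12 starts at margin + 11·(column + gutter) = 120 + 11·113 = 1363 px.

1363 px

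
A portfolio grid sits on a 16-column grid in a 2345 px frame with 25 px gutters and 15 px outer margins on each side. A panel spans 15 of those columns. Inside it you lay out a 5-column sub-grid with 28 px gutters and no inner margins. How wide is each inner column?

Subtract both margins: 2345 − 2·15 = 2315 px.
16c + 15·25 = 2315 → 16c = 1940 → c = 121.25 px.
Span of 15: 15·121.25 + 14·25 = 1818.75 + 350 = 2168.75 px.
2168.75 − 4·28 = 2056.75; ÷5 gives d = 411.35 px.

411.35 px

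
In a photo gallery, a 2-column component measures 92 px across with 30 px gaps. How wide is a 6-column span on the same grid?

92 − 1·30 = 62; ÷2 gives c = 31 px.
Span of 6: 6·31 + 5·30 = 186 + 150 = 336 px.

336 px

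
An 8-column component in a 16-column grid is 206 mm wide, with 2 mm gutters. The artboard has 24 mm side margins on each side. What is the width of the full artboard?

462 mm

8 columns + 7 gutters: 8c + 7·2 = 206.
8c = 206 − 14 = 192, so c = 24 mm.
Total width: 2·24 + 16·24 + 15·2 = 462 mm.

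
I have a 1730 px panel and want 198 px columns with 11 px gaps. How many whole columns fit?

8 columns: 8·198 + 7·11 = 1661 px ≤ 1730.
9 columns: 1870 px > 1730. So 8.

8 columns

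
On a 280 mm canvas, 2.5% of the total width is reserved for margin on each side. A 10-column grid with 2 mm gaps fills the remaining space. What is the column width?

24.8 mm

Each margin = 2.5% of 280 = 7 mm; content = 280 − 2·7 = 266 mm.
Subtracting 9 gaps of 2 leaves 248 for 10 columns, so c = 24.8 mm.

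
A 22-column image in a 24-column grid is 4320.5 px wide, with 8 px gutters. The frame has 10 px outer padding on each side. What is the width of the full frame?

Subtracting 21 gutters of 8 leaves 4152.5 for 22 columns, so c = 188.75 px.
Adding margins, columns and gutters: 20 + 4530 + 184 = 4734 px.

4734 px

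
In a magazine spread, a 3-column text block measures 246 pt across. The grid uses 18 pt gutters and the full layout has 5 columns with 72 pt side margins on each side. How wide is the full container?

246 − 2·18 = 210; ÷3 gives c = 70 pt.
Total width: 2·72 + 5·70 + 4·18 = 566 pt.

566 pt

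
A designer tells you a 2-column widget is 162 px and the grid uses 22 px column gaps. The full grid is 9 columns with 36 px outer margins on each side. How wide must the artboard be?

878 px

2 columns + 1 column gap: 2c + 1·22 = 162.
2c = 162 − 22 = 140, so c = 70 px.
Total width: 2·36 + 9·70 + 8·22 = 878 px.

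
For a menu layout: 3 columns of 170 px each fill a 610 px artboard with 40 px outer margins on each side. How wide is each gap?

Take off 80 px of margins, leaving 530 px.
3 columns take 3·170 = 510 px; remaining 20 splits into 2 gaps.
g = 20 / 2 = 10 px.

10 px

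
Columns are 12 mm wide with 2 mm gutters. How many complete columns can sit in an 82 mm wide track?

6 columns: 6·12 + 5·2 = 82 mm ≤ 82.
7 columns: 96 mm > 82. So 6.

6 columns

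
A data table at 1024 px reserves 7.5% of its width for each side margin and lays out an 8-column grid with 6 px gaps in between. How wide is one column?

103.55 px

1024 × (1 − 2·7.5%) = 1024 × 85% = 870.4 px for the columns.
870.4 − 7·6 = 828.4; ÷8 gives c = 103.55 px.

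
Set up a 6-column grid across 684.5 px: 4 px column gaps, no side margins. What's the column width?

6c + 5·4 = 684.5 → 6c = 664.5 → c = 110.75 px.

110.75 px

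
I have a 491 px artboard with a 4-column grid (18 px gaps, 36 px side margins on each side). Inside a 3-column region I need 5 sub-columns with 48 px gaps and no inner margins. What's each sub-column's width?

23.55 px

Outer content = 491 − 2·36 = 419 px.
Subtracting 3 gaps of 18 leaves 365 for 4 columns, so c = 91.25 px.
Span of 3: 3·91.25 + 2·18 = 273.75 + 36 = 309.75 px.
5 columns + 4 gaps: 5d + 4·48 = 309.75.
5d = 309.75 − 192 = 117.75, so d = 23.55 px.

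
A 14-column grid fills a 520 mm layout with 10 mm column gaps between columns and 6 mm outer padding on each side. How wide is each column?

27 mm

Subtract both margins: 520 − 2·6 = 508 mm.
508 − 13·10 = 378; ÷14 gives c = 27 mm.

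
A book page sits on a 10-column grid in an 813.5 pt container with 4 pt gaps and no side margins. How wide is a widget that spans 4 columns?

323 pt

10 columns + 9 gaps: 10c + 9·4 = 813.5.
10c = 813.5 − 36 = 777.5, so c = 77.75 pt.
Span of 4: 4·77.75 + 3·4 = 311 + 12 = 323 pt.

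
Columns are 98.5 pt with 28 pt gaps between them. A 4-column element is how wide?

478 pt

4-column span = 4·98.5 + 3·28 = 478 pt.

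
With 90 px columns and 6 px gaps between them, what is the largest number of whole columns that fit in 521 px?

5 columns

Each extra column adds 90 + 6 = 96 px.
(521 + 6) / 96 = 5.49, so 5 columns fit.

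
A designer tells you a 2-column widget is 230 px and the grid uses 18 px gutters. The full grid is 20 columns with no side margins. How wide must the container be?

Subtracting 1 gutter of 18 leaves 212 for 2 columns, so c = 106 px.
Container = 20·106 + 19·18 = 2120 + 342 = 2462 px.

2462 px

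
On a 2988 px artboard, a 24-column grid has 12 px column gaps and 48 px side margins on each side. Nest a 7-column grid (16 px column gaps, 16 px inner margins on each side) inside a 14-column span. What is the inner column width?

222 px

Subtract both margins: 2988 − 2·48 = 2892 px.
24 columns + 23 column gaps: 24c + 23·12 = 2892.
24c = 2892 − 276 = 2616, so c = 109 px.
14-column span = 14·109 + 13·12 = 1682 px.
Inner content = 1682 − 2·16 = 1650 px.
1650 − 6·16 = 1554; ÷7 gives d = 222 px.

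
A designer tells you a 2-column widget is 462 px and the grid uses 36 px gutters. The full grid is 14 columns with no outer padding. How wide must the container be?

3450 px

2c + 1·36 = 462 → 2c = 426 → c = 213 px.
Container = 14·213 + 13·36 = 2982 + 468 = 3450 px.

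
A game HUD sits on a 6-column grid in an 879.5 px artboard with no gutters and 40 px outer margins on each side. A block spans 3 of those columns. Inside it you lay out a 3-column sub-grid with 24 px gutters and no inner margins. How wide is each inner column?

117.25 px

Subtract both margins: 879.5 − 2·40 = 799.5 px.
6c = 799.5 → c = 133.25 px.
With no gutters, 3 columns span 3·133.25 = 399.75 px.
Subtracting 2 gutters of 24 leaves 351.75 for 3 columns, so d = 117.25 px.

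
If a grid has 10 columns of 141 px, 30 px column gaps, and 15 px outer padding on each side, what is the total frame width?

1710 px

Adding margins, columns and gutters: 30 + 1410 + 270 = 1710 px.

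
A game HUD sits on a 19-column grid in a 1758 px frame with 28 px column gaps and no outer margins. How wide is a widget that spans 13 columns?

1194 px

Subtracting 18 column gaps of 28 leaves 1254 for 19 columns, so c = 66 px.
13 columns plus 12 column gaps: 858 + 336 = 1194 px.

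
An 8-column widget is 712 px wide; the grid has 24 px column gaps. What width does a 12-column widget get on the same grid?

Subtracting 7 column gaps of 24 leaves 544 for 8 columns, so c = 68 px.
12 columns plus 11 column gaps: 816 + 264 = 1080 px.

1080 px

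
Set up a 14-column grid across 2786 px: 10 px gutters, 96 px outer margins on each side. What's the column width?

176 px

Take off 192 px of margins, leaving 2594 px.
2594 − 13·10 = 2464; ÷14 gives c = 176 px.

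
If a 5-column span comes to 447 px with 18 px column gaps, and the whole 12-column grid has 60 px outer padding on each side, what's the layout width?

1218 px

Subtracting 4 column gaps of 18 leaves 375 for 5 columns, so c = 75 px.
Layout = 2·60 + 12·75 + 11·18 = 120 + 900 + 198 = 1218 px.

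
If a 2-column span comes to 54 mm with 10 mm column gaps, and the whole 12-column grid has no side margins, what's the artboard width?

374 mm

54 − 1·10 = 44; ÷2 gives c = 22 mm.
Artboard = 12·22 + 11·10 = 264 + 110 = 374 mm.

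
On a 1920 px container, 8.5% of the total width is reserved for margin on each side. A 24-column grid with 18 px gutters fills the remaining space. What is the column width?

49.15 px

1920 × (1 − 2·8.5%) = 1920 × 83% = 1593.6 px for the columns.
24c + 23·18 = 1593.6 → 24c = 1179.6 → c = 49.15 px.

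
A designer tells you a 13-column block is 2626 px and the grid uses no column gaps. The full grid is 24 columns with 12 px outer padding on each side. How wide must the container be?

4872 px

With no column gaps, each column is 2626/13 = 202 px.
Summing: 24 + 4848 = 4872 px.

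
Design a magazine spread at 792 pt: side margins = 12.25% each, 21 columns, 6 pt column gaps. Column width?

22.76 pt

792 × (1 − 2·12.25%) = 792 × 75.5% = 597.96 pt for the columns.
597.96 − 20·6 = 477.96; ÷21 gives c = 22.76 pt.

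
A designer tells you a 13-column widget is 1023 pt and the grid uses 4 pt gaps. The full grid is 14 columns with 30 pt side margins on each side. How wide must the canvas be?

1162 pt

Subtracting 12 gaps of 4 leaves 975 for 13 columns, so c = 75 pt.
Adding margins, columns and gutters: 60 + 1050 + 52 = 1162 pt.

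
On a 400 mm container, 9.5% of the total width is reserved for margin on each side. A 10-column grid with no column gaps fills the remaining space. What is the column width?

32.4 mm

400 × (1 − 2·9.5%) = 400 × 81% = 324 mm for the columns.
324 / 10 = 32.4 mm per column.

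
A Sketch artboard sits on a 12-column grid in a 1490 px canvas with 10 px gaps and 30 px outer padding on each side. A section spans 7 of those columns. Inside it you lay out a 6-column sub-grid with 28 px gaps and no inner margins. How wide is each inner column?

115 px

Take off 60 px of margins, leaving 1430 px.
12 columns + 11 gaps: 12c + 11·10 = 1430.
12c = 1430 − 110 = 1320, so c = 110 px.
7-column span = 7·110 + 6·10 = 830 px.
Subtracting 5 gaps of 28 leaves 690 for 6 columns, so d = 115 px.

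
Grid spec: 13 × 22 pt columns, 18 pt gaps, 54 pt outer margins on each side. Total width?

Frame = 2·54 + 13·22 + 12·18 = 108 + 286 + 216 = 610 pt.

610 pt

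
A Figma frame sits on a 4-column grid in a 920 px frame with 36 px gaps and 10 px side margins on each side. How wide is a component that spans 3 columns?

Subtract both margins: 920 − 2·10 = 900 px.
4 columns + 3 gaps: 4c + 3·36 = 900.
4c = 900 − 108 = 792, so c = 198 px.
3 columns plus 2 gaps: 594 + 72 = 666 px.

666 px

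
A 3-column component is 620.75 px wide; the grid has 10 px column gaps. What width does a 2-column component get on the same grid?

620.75 − 2·10 = 600.75; ÷3 gives c = 200.25 px.
Span of 2: 2·200.25 + 1·10 = 400.5 + 10 = 410.5 px.

410.5 px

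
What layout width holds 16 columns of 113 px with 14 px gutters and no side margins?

Summing: 1808 + 210 = 2018 px.

2018 px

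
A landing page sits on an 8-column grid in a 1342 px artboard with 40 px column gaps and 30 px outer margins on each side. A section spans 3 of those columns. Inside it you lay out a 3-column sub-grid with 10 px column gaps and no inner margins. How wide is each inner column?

Inside the margins: 1342 − 60 = 1282 px.
8c + 7·40 = 1282 → 8c = 1002 → c = 125.25 px.
3-column span = 3·125.25 + 2·40 = 455.75 px.
455.75 − 2·10 = 435.75; ÷3 gives d = 145.25 px.

145.25 px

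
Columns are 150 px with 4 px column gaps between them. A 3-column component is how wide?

458 px

3-column span = 3·150 + 2·4 = 458 px.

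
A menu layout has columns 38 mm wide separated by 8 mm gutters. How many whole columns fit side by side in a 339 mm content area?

7 columns

Each extra column adds 38 + 8 = 46 mm.
(339 + 8) / 46 = 7.54, so 7 columns fit.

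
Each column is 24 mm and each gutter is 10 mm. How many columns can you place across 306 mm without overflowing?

9 columns

Each extra column adds 24 + 10 = 34 mm.
(306 + 10) / 34 = 9.29, so 9 columns fit.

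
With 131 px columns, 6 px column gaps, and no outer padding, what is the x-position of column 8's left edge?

959 px

No margin, so column 8 starts at 7·(column + gutter) = 7·137 = 959 px.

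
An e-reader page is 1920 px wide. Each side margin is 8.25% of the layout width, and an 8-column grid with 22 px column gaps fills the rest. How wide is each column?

Each margin = 8.25% of 1920 = 158.4 px; content = 1920 − 2·158.4 = 1603.2 px.
1603.2 − 7·22 = 1449.2; ÷8 gives c = 181.15 px.

181.15 px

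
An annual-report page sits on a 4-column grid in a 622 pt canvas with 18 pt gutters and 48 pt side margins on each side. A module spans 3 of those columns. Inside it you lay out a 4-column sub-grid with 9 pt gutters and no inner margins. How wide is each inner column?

Outer content = 622 − 2·48 = 526 pt.
526 − 3·18 = 472; ÷4 gives c = 118 pt.
3 columns plus 2 gutters: 354 + 36 = 390 pt.
Subtracting 3 gutters of 9 leaves 363 for 4 columns, so d = 90.75 pt.

90.75 pt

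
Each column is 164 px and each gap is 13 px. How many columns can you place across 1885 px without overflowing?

10 columns: 10·164 + 9·13 = 1757 px ≤ 1885.
11 columns: 1934 px > 1885. So 10.

10 columns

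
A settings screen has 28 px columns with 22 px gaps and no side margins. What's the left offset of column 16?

Each column+gutter stride is 50 px; with no margin, 15 of them is 750 px.

750 px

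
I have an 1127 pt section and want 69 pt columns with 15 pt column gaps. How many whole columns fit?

Each extra column adds 69 + 15 = 84 pt.
(1127 + 15) / 84 = 13.60, so 13 columns fit.

13 columns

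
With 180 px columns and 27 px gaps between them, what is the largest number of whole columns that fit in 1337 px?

6 columns

k columns need k·180 + (k−1)·27 = k·207 − 27.
k·207 − 27 ≤ 1337 → k ≤ 1364 / 207 ≈ 6.59, so k = 6.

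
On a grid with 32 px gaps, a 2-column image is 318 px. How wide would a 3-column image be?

493 px

2c + 1·32 = 318 → 2c = 286 → c = 143 px.
3-column span = 3·143 + 2·32 = 493 px.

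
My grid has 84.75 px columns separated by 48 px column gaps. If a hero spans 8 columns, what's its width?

8 columns plus 7 column gaps: 678 + 336 = 1014 px.

1014 px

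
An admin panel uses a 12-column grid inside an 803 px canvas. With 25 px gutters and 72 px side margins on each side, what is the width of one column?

32 px

Content width = 803 − 2·72 = 659 px.
Subtracting 11 gutters of 25 leaves 384 for 12 columns, so c = 32 px.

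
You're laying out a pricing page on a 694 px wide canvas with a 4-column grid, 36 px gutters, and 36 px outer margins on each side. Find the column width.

128.5 px

Content width = 694 − 2·36 = 622 px.
622 − 3·36 = 514; ÷4 gives c = 128.5 px.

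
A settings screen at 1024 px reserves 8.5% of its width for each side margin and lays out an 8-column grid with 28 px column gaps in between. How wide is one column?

81.74 px

1024 × (1 − 2·8.5%) = 1024 × 83% = 849.92 px for the columns.
8c + 7·28 = 849.92 → 8c = 653.92 → c = 81.74 px.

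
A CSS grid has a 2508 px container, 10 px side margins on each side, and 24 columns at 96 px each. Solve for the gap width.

Inside the margins: 2508 − 20 = 2488 px.
24 columns take 24·96 = 2304 px; remaining 184 splits into 23 gaps.
g = 184 / 23 = 8 px.

8 px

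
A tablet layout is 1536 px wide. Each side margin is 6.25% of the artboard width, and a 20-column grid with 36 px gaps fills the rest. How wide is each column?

33 px

Margins: 6.25% × 1536 = 96 px each, so content = 1536 − 192 = 1344 px.
Subtracting 19 gaps of 36 leaves 660 for 20 columns, so c = 33 px.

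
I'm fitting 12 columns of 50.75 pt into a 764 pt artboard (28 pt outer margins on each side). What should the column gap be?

9 pt

Subtract both margins: 764 − 2·28 = 708 pt.
12·50.75 + 11g = 708 → 11g = 99 → g = 9 pt.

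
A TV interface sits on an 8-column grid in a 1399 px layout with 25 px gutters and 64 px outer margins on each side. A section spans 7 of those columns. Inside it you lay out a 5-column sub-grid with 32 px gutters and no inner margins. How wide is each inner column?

196.2 px

Outer content = 1399 − 2·64 = 1271 px.
Subtracting 7 gutters of 25 leaves 1096 for 8 columns, so c = 137 px.
7-column span = 7·137 + 6·25 = 1109 px.
Subtracting 4 gutters of 32 leaves 981 for 5 columns, so d = 196.2 px.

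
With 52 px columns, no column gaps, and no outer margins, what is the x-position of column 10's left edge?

Each column+gutter stride is 52 px; with no margin, 9 of them is 468 px.

468 px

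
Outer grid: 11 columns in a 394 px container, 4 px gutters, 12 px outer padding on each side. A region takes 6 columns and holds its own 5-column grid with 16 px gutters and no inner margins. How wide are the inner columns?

27.2 px

Outer content = 394 − 2·12 = 370 px.
Subtracting 10 gutters of 4 leaves 330 for 11 columns, so c = 30 px.
6-column span = 6·30 + 5·4 = 200 px.
5d + 4·16 = 200 → 5d = 136 → d = 27.2 px.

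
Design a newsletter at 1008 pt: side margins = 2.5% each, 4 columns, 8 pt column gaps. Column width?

233.4 pt

Margins: 2.5% × 1008 = 25.2 pt each, so content = 1008 − 50.4 = 957.6 pt.
Subtracting 3 column gaps of 8 leaves 933.6 for 4 columns, so c = 233.4 pt.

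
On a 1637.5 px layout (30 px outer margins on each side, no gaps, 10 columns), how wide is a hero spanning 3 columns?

473.25 px

Take off 60 px of margins, leaving 1577.5 px.
1577.5 / 10 = 157.75 px per column.
3-column span = 3·157.75 = 473.25 px.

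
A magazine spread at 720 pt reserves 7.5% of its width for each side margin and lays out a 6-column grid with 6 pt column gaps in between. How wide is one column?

97 pt

720 × (1 − 2·7.5%) = 720 × 85% = 612 pt for the columns.
6c + 5·6 = 612 → 6c = 582 → c = 97 pt.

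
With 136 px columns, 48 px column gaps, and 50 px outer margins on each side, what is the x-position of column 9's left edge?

1522 px

Each column+gutter stride is 184 px; 8 of them past the 50 px margin is 50 + 1472 = 1522 px.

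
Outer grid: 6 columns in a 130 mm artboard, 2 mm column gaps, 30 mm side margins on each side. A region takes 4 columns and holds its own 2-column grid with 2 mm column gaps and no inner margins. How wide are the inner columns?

22 mm

Take off 60 mm of margins, leaving 70 mm.
70 − 5·2 = 60; ÷6 gives c = 10 mm.
Span of 4: 4·10 + 3·2 = 40 + 6 = 46 mm.
Subtracting 1 column gap of 2 leaves 44 for 2 columns, so d = 22 mm.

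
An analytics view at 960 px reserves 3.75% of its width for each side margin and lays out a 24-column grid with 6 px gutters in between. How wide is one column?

31.25 px

960 × (1 − 2·3.75%) = 960 × 92.5% = 888 px for the columns.
Subtracting 23 gutters of 6 leaves 750 for 24 columns, so c = 31.25 px.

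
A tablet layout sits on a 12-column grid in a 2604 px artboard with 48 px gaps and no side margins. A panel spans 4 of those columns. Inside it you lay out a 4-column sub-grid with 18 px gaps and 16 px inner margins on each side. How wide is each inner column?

187.5 px

12 columns + 11 gaps: 12c + 11·48 = 2604.
12c = 2604 − 528 = 2076, so c = 173 px.
Span of 4: 4·173 + 3·48 = 692 + 144 = 836 px.
Inner content = 836 − 2·16 = 804 px.
4 columns + 3 gaps: 4d + 3·18 = 804.
4d = 804 − 54 = 750, so d = 187.5 px.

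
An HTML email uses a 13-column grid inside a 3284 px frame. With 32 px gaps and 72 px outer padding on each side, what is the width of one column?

212 px

Subtract both margins: 3284 − 2·72 = 3140 px.
Subtracting 12 gaps of 32 leaves 2756 for 13 columns, so c = 212 px.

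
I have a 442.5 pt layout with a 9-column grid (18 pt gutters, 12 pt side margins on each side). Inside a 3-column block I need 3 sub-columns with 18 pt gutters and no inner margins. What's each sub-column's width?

Take off 24 pt of margins, leaving 418.5 pt.
9c + 8·18 = 418.5 → 9c = 274.5 → c = 30.5 pt.
3 columns plus 2 gutters: 91.5 + 36 = 127.5 pt.
3 columns + 2 gutters: 3d + 2·18 = 127.5.
3d = 127.5 − 36 = 91.5, so d = 30.5 pt.

30.5 pt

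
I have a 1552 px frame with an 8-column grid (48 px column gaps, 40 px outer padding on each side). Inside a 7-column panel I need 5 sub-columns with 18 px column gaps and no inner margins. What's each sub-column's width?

242 px

Inside the margins: 1552 − 80 = 1472 px.
1472 − 7·48 = 1136; ÷8 gives c = 142 px.
7 columns plus 6 column gaps: 994 + 288 = 1282 px.
1282 − 4·18 = 1210; ÷5 gives d = 242 px.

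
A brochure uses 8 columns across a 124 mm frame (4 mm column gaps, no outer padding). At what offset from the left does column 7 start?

96 mm

Subtracting 7 column gaps of 4 leaves 96 for 8 columns, so c = 12 mm.
Each column+gutter stride is 16 mm; with no margin, 6 of them is 96 mm.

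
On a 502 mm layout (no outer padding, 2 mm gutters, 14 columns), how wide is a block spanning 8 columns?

286 mm

14c + 13·2 = 502 → 14c = 476 → c = 34 mm.
Span of 8: 8·34 + 7·2 = 272 + 14 = 286 mm.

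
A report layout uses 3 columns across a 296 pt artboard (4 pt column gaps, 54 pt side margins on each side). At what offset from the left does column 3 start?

182 pt

Content = 296 − 2·54 = 188 pt.
3 columns + 2 column gaps: 3c + 2·4 = 188.
3c = 188 − 8 = 180, so c = 60 pt.
Column 3 starts at margin + 2·(column + gutter) = 54 + 2·64 = 182 pt.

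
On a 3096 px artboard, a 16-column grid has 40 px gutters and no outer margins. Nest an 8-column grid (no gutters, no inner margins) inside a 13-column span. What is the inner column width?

313.5 px

16c + 15·40 = 3096 → 16c = 2496 → c = 156 px.
Span of 13: 13·156 + 12·40 = 2028 + 480 = 2508 px.
2508 / 8 = 313.5 px per column.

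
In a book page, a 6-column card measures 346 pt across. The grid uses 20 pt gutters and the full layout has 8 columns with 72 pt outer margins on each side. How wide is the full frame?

6 columns + 5 gutters: 6c + 5·20 = 346.
6c = 346 − 100 = 246, so c = 41 pt.
Adding margins, columns and gutters: 144 + 328 + 140 = 612 pt.

612 pt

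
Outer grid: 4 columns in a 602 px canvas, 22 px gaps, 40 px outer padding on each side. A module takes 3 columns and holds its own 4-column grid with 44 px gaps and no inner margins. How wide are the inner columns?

63.5 px

Inside the margins: 602 − 80 = 522 px.
4c + 3·22 = 522 → 4c = 456 → c = 114 px.
3-column span = 3·114 + 2·22 = 386 px.
4 columns + 3 gaps: 4d + 3·44 = 386.
4d = 386 − 132 = 254, so d = 63.5 px.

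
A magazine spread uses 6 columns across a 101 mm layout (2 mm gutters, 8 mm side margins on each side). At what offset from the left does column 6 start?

Take off 16 mm of margins, leaving 85 mm.
6 columns + 5 gutters: 6c + 5·2 = 85.
6c = 85 − 10 = 75, so c = 12.5 mm.
Before column 6: the margin + 5 columns + 5 gutters.
Offset = 8 + 5·(12.5 + 2) = 8 + 72.5 = 80.5 mm.

80.5 mm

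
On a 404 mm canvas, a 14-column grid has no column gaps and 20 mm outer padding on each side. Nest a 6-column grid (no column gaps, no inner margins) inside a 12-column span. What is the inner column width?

52 mm

Subtract both margins: 404 − 2·20 = 364 mm.
With no column gaps, each column is 364/14 = 26 mm.
12-column span = 12·26 = 312 mm.
6d = 312 → d = 52 mm.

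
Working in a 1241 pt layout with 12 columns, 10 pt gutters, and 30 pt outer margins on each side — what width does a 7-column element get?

684.75 pt

Subtract both margins: 1241 − 2·30 = 1181 pt.
Subtracting 11 gutters of 10 leaves 1071 for 12 columns, so c = 89.25 pt.
Span of 7: 7·89.25 + 6·10 = 624.75 + 60 = 684.75 pt.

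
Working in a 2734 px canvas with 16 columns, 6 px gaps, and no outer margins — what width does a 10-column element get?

1706.5 px

Subtracting 15 gaps of 6 leaves 2644 for 16 columns, so c = 165.25 px.
10-column span = 10·165.25 + 9·6 = 1706.5 px.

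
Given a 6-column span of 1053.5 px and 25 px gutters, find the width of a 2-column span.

1053.5 − 5·25 = 928.5; ÷6 gives c = 154.75 px.
2-column span = 2·154.75 + 1·25 = 334.5 px.

334.5 px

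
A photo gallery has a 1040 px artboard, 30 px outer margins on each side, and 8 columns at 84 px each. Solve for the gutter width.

Subtract both margins: 1040 − 2·30 = 980 px.
8·84 + 7g = 980 → 7g = 308 → g = 44 px.

44 px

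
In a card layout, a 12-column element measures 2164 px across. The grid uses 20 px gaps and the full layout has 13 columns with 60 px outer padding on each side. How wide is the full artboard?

12c + 11·20 = 2164 → 12c = 1944 → c = 162 px.
Total width: 2·60 + 13·162 + 12·20 = 2466 px.

2466 px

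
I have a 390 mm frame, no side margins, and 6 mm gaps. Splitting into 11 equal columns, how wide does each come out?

390 − 10·6 = 330; ÷11 gives c = 30 mm.

30 mm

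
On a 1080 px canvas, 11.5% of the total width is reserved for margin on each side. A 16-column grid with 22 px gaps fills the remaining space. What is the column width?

Each margin = 11.5% of 1080 = 124.2 px; content = 1080 − 2·124.2 = 831.6 px.
Subtracting 15 gaps of 22 leaves 501.6 for 16 columns, so c = 31.35 px.

31.35 px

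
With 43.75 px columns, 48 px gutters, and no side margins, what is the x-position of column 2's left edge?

91.75 px

Before column 2: 1 column + 1 gutter.
Offset = 1·(43.75 + 48) = 1·91.75 = 91.75 px.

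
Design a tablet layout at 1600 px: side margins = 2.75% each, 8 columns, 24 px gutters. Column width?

1600 × (1 − 2·2.75%) = 1600 × 94.5% = 1512 px for the columns.
8c + 7·24 = 1512 → 8c = 1344 → c = 168 px.

168 px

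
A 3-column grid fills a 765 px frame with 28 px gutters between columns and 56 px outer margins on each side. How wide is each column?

Subtract both margins: 765 − 2·56 = 653 px.
3c + 2·28 = 653 → 3c = 597 → c = 199 px.

199 px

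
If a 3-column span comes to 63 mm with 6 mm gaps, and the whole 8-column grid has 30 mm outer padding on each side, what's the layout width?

238 mm

3c + 2·6 = 63 → 3c = 51 → c = 17 mm.
Total width: 2·30 + 8·17 + 7·6 = 238 mm.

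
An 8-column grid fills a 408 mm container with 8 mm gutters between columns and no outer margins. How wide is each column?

8 columns + 7 gutters: 8c + 7·8 = 408.
8c = 408 − 56 = 352, so c = 44 mm.

44 mm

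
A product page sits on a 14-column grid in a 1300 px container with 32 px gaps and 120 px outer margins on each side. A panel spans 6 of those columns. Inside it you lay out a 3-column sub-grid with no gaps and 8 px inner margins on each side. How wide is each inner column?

Take off 240 px of margins, leaving 1060 px.
Subtracting 13 gaps of 32 leaves 644 for 14 columns, so c = 46 px.
6 columns plus 5 gaps: 276 + 160 = 436 px.
Inner content = 436 − 2·8 = 420 px.
420 / 3 = 140 px per column.

140 px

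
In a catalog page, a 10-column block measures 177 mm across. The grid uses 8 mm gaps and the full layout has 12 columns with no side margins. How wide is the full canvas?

Subtracting 9 gaps of 8 leaves 105 for 10 columns, so c = 10.5 mm.
Canvas = 12·10.5 + 11·8 = 126 + 88 = 214 mm.

214 mm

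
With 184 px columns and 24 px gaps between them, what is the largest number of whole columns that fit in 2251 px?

10 columns

k columns need k·184 + (k−1)·24 = k·208 − 24.
k·208 − 24 ≤ 2251 → k ≤ 2275 / 208 ≈ 10.94, so k = 10.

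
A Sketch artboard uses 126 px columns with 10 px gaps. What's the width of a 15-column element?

2030 px

15-column span = 15·126 + 14·10 = 2030 px.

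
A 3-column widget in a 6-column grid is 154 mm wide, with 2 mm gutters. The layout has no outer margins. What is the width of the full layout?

154 − 2·2 = 150; ÷3 gives c = 50 mm.
Layout = 6·50 + 5·2 = 300 + 10 = 310 mm.

310 mm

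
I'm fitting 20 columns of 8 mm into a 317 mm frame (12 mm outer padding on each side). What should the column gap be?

7 mm

Subtract both margins: 317 − 2·12 = 293 mm.
20 columns take 20·8 = 160 mm; remaining 133 splits into 19 column gaps.
g = 133 / 19 = 7 mm.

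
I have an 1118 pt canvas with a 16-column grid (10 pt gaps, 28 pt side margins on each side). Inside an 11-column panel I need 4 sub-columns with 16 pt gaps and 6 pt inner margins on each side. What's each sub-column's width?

166.75 pt

Inside the margins: 1118 − 56 = 1062 pt.
1062 − 15·10 = 912; ÷16 gives c = 57 pt.
Span of 11: 11·57 + 10·10 = 627 + 100 = 727 pt.
Inner content = 727 − 2·6 = 715 pt.
Subtracting 3 gaps of 16 leaves 667 for 4 columns, so d = 166.75 pt.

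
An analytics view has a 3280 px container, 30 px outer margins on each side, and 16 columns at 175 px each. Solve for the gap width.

Subtract both margins: 3280 − 2·30 = 3220 px.
16·175 + 15g = 3220 → 15g = 420 → g = 28 px.

28 px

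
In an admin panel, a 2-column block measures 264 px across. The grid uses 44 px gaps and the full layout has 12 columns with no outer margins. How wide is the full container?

2 columns + 1 gap: 2c + 1·44 = 264.
2c = 264 − 44 = 220, so c = 110 px.
Total width: 12·110 + 11·44 = 1804 px.

1804 px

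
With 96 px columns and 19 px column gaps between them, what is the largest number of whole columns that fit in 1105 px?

9 columns

k columns need k·96 + (k−1)·19 = k·115 − 19.
k·115 − 19 ≤ 1105 → k ≤ 1124 / 115 ≈ 9.77, so k = 9.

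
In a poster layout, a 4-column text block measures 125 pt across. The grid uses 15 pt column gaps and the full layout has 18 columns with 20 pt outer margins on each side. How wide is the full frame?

655 pt

4 columns + 3 column gaps: 4c + 3·15 = 125.
4c = 125 − 45 = 80, so c = 20 pt.
Frame = 2·20 + 18·20 + 17·15 = 40 + 360 + 255 = 655 pt.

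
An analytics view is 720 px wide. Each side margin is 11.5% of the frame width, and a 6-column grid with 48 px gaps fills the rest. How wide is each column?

Margins: 11.5% × 720 = 82.8 px each, so content = 720 − 165.6 = 554.4 px.
554.4 − 5·48 = 314.4; ÷6 gives c = 52.4 px.

52.4 px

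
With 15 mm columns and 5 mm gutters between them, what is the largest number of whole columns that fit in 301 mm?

k columns need k·15 + (k−1)·5 = k·20 − 5.
k·20 − 5 ≤ 301 → k ≤ 306 / 20 ≈ 15.30, so k = 15.

15 columns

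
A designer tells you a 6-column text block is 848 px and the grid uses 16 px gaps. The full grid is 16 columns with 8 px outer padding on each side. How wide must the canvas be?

6c + 5·16 = 848 → 6c = 768 → c = 128 px.
Adding margins, columns and gutters: 16 + 2048 + 240 = 2304 px.

2304 px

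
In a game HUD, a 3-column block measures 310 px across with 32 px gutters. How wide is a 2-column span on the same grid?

196 px

310 − 2·32 = 246; ÷3 gives c = 82 px.
2-column span = 2·82 + 1·32 = 196 px.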